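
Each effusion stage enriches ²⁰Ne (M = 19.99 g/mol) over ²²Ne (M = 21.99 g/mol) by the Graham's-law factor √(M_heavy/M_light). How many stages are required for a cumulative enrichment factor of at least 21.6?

65

With α = √(21.99/19.99) per stage, ln α = ½ ln(1.10005) = 0.04768.
Need α^N ≥ 21.6 ⇒ N ≥ ln(21.6) / ln α = 3.073 / 0.04768 = 64.45.
So at least 65 stages are needed.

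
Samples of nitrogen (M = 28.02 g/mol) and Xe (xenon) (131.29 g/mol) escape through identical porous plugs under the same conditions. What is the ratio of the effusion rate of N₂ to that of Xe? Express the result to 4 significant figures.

By Graham's law, rate_N₂/rate_Xe = √(M_Xe/M_N₂) = √(131.29/28.02) = √4.686 = 2.165.

2.165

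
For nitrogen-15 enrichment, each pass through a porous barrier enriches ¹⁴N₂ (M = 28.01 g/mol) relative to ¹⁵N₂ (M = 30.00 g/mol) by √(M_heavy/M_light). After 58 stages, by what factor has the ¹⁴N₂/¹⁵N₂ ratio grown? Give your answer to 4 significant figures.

Each stage multiplies the ratio by α = √(30.00/28.01), so after 58 stages the overall factor is α^58 = (30.00/28.01)^(58/2).
= 1.07105^29 = 7.319.

7.319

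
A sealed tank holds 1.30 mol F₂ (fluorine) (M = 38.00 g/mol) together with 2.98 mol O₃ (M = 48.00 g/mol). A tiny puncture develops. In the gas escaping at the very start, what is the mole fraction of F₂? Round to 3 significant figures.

0.329

Each component's effusion rate ∝ (its partial pressure)·(1/√M) ∝ n_i/√M_i.
x_F₂(eff) = (n_F₂/√M_F₂) / (n_F₂/√M_F₂ + n_O₃/√M_O₃)
= (1.30/√38.00) / (1.30/√38.00 + 2.98/√48.00) = 0.2109/(0.2109 + 0.4301) = 0.329.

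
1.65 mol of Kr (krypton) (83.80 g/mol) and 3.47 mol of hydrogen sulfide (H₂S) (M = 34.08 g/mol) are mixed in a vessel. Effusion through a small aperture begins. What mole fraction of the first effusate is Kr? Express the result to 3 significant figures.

0.233

Rate_i ∝ x_i/√M_i (Graham's law weighted by mole fraction), so the effusate composition follows n_i/√M_i.
So x_Kr in the escaping gas = (n_Kr/√M_Kr) / Σ(n_i/√M_i)
= (1.65/√83.80) / (1.65/√83.80 + 3.47/√34.08) = 0.1802/(0.1802 + 0.5944) = 0.233.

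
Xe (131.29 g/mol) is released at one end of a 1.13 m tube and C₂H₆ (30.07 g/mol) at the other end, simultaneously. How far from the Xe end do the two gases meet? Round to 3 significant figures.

0.366 m

In equal time, each gas travels a distance ∝ its rate ∝ 1/√M, so d_Xe/d_C₂H₆ = √(M_C₂H₆/M_Xe) = √(30.07/131.29) = 0.4786.
With d_Xe + d_C₂H₆ = 1.13 m, d_C₂H₆ = 1.13/(1 + 0.4786) = 0.7642 m.
d_Xe = 1.13 − 0.7642 = 0.366 m.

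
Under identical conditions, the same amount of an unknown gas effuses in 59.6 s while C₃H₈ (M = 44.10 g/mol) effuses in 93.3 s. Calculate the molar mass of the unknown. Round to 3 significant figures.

Since effusion rate ∝ 1/√M, t_X/t_C₃H₈ = √(M_X/M_C₃H₈).
59.6/93.3 = 0.6388 = √(M_X/44.10)
M_X = 44.10 × 0.6388² = 44.10 × 0.4081 = 18.0 g/mol

18.0 g/mol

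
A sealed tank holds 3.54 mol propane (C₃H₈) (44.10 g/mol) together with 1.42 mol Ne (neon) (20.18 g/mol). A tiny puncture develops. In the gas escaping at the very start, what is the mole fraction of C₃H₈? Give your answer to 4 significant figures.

Rate_i ∝ x_i/√M_i (Graham's law weighted by mole fraction), so the effusate composition follows n_i/√M_i.
x_C₃H₈(eff) = (n_C₃H₈/√M_C₃H₈) / (n_C₃H₈/√M_C₃H₈ + n_Ne/√M_Ne)
= (3.54/√44.10) / (3.54/√44.10 + 1.42/√20.18) = 0.5331/(0.5331 + 0.3161) = 0.6278.

0.6278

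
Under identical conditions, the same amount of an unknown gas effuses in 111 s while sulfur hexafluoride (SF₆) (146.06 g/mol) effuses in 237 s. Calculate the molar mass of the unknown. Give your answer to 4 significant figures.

32.04 g/mol

Graham's law gives t_X/t_SF₆ = √(M_X/M_SF₆).
111/237 = 0.4684 = √(M_X/146.06)
M_X = 146.06 × 0.4684² = 146.06 × 0.2194 = 32.04 g/mol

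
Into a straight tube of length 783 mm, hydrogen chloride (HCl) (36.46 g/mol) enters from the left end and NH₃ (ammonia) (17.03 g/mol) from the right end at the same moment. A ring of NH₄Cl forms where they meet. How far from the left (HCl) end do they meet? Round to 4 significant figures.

317.9 mm

The fronts meet when d_HCl + d_NH₃ = L with d_HCl/d_NH₃ = √(M_NH₃/M_HCl) (Graham's law). Here √(M_NH₃/M_HCl) = √(17.03/36.46) = 0.6834.
With d_HCl + d_NH₃ = 783 mm, d_NH₃ = 783/(1 + 0.6834) = 465.1 mm.
d_HCl = 783 − 465.1 = 317.9 mm.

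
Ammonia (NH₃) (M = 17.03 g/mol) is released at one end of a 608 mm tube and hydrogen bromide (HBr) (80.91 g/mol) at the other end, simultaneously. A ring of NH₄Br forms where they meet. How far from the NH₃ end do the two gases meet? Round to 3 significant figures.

417 mm

Graham's law gives d_NH₃/d_HBr = rate_NH₃/rate_HBr = √(M_HBr/M_NH₃) = √(80.91/17.03) = 2.180.
With d_NH₃ + d_HBr = 608 mm, d_HBr = 608/(1 + 2.180) = 191.2 mm.
d_NH₃ = 608 − 191.2 = 417 mm.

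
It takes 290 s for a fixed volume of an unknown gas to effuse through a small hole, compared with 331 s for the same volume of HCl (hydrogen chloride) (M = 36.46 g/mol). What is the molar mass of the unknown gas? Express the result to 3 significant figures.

Since effusion rate ∝ 1/√M, t_X/t_HCl = √(M_X/M_HCl).
290/331 = 0.8761 = √(M_X/36.46)
M_X = 36.46 × 0.8761² = 36.46 × 0.7676 = 28.0 g/mol

28.0 g/mol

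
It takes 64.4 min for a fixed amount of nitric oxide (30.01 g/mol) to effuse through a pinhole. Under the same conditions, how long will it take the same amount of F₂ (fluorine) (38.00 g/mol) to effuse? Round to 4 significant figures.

From Graham's law, t_F₂/t_NO = √(M_F₂/M_NO) = √(38.00/30.01) = √1.266 = 1.125.
So the time for F₂ is 64.4 × 1.125 = 72.47 min.

72.47 min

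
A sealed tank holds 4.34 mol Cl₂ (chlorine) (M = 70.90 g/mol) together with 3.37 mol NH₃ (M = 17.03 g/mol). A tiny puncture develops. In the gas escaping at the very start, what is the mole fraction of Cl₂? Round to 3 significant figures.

0.387

Each component's effusion rate ∝ (its partial pressure)·(1/√M) ∝ n_i/√M_i.
x_Cl₂(eff) = (n_Cl₂/√M_Cl₂) / (n_Cl₂/√M_Cl₂ + n_NH₃/√M_NH₃)
= (4.34/√70.90) / (4.34/√70.90 + 3.37/√17.03) = 0.5154/(0.5154 + 0.8166) = 0.387.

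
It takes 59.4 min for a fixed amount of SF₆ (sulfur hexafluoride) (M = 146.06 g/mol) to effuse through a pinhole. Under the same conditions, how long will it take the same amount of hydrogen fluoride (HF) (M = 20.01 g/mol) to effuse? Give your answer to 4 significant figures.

21.99 min

Since effusion rate ∝ 1/√M, t_HF/t_SF₆ = √(M_HF/M_SF₆) = √(20.01/146.06) = √0.1370 = 0.3701.
So the time for HF is 59.4 × 0.3701 = 21.99 min.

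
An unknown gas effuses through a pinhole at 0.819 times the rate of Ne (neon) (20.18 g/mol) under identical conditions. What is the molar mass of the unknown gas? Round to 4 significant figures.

30.09 g/mol

Using Graham's law: rate_X/rate_Ne = √(M_Ne/M_X).
0.819 = √(20.18/M_X)
M_X = 20.18 / 0.819² = 20.18 / 0.6708 = 30.09 g/mol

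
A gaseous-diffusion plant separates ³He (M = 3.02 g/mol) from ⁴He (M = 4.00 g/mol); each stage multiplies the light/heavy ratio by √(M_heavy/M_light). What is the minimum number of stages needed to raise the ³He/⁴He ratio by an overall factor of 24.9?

23

With α = √(4.00/3.02) per stage, ln α = ½ ln(1.32450) = 0.1405.
Need α^N ≥ 24.9 ⇒ N ≥ ln(24.9) / ln α = 3.215 / 0.1405 = 22.88.
Minimum whole number of stages: N = 23.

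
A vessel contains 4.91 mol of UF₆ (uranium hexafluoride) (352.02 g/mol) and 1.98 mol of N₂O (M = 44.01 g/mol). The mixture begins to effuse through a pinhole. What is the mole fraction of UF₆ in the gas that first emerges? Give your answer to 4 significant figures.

Effusion rate of each component ∝ n_i/√M_i (partial pressure × 1/√M).
Mole fraction of UF₆ in the effusate = (n_UF₆/√M_UF₆) / (n_UF₆/√M_UF₆ + n_N₂O/√M_N₂O)
= (4.91/√352.02) / (4.91/√352.02 + 1.98/√44.01) = 0.2617/(0.2617 + 0.2985) = 0.4672.

0.4672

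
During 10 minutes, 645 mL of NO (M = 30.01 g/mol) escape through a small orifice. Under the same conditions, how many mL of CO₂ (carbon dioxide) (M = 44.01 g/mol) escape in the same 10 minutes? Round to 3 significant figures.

533 mL

Using Graham's law: rate_CO₂/rate_NO = √(M_NO/M_CO₂) = √(30.01/44.01) = √0.6819 = 0.8258.
So the volume for CO₂ is 645 × 0.8258 = 533 mL.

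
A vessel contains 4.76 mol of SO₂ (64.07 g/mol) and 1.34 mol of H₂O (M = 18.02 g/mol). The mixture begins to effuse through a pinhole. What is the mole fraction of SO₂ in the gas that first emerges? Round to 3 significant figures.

0.653

Each component's effusion rate ∝ (its partial pressure)·(1/√M) ∝ n_i/√M_i.
x_SO₂(eff) = (n_SO₂/√M_SO₂) / (n_SO₂/√M_SO₂ + n_H₂O/√M_H₂O)
= (4.76/√64.07) / (4.76/√64.07 + 1.34/√18.02) = 0.5947/(0.5947 + 0.3157) = 0.653.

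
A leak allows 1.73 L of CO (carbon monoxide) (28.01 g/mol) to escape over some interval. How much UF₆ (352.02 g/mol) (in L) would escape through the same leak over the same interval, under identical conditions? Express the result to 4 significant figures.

0.4880 L

Since effusion rate ∝ 1/√M, rate_UF₆/rate_CO = √(M_CO/M_UF₆) = √(28.01/352.02) = √0.07957 = 0.2821.
So the volume for UF₆ is 1.73 × 0.2821 = 0.4880 L.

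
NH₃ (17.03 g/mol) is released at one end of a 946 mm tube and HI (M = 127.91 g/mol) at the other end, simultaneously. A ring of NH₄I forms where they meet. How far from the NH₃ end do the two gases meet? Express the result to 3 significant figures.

693 mm

Distances travelled in equal time are proportional to diffusion rates, so d_NH₃/d_HI = √(M_HI/M_NH₃) = √(127.91/17.03) = 2.741.
With d_NH₃ + d_HI = 946 mm, d_HI = 946/(1 + 2.741) = 252.9 mm.
d_NH₃ = 946 − 252.9 = 693 mm.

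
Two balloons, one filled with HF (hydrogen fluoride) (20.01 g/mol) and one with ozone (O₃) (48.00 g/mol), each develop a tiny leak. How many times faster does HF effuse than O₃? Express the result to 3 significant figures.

By Graham's law, rate_HF/rate_O₃ = √(M_O₃/M_HF) = √(48.00/20.01) = √2.399 = 1.55.

1.55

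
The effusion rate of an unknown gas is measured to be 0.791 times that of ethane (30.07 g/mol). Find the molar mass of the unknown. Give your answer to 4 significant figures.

48.06 g/mol

Using Graham's law: rate_X/rate_C₂H₆ = √(M_C₂H₆/M_X).
0.791 = √(30.07/M_X)
M_X = 30.07 / 0.791² = 30.07 / 0.6257 = 48.06 g/mol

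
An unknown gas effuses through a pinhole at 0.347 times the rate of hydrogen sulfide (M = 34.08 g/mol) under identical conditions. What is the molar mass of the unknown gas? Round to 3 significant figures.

283 g/mol

Graham's law gives rate_X/rate_H₂S = √(M_H₂S/M_X).
0.347 = √(34.08/M_X)
M_X = 34.08 / 0.347² = 34.08 / 0.1204 = 283 g/mol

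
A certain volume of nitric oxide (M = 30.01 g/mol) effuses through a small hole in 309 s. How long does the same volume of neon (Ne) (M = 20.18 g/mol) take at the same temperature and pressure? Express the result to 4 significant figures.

253.4 s

By Graham's law, t_Ne/t_NO = √(M_Ne/M_NO) = √(20.18/30.01) = √0.6724 = 0.8200.
So the time for Ne is 309 × 0.8200 = 253.4 s.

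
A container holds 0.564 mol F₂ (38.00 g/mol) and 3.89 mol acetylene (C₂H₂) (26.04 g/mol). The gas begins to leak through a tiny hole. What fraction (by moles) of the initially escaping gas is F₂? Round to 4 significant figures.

0.1072

Effusion rate of each component ∝ n_i/√M_i (partial pressure × 1/√M).
So x_F₂ in the escaping gas = (n_F₂/√M_F₂) / Σ(n_i/√M_i)
= (0.564/√38.00) / (0.564/√38.00 + 3.89/√26.04) = 0.09149/(0.09149 + 0.7623) = 0.1072.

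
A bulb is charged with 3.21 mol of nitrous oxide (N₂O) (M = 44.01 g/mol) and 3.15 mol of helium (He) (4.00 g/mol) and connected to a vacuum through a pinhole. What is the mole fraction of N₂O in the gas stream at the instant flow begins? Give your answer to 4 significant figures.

0.2350

Effusion rate of each component ∝ n_i/√M_i (partial pressure × 1/√M).
So x_N₂O in the escaping gas = (n_N₂O/√M_N₂O) / Σ(n_i/√M_i)
= (3.21/√44.01) / (3.21/√44.01 + 3.15/√4.00) = 0.4839/(0.4839 + 1.575) = 0.2350.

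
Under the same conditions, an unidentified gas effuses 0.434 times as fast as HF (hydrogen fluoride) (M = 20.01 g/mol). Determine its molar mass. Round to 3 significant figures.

From Graham's law, rate_X/rate_HF = √(M_HF/M_X).
0.434 = √(20.01/M_X)
M_X = 20.01 / 0.434² = 20.01 / 0.1884 = 106 g/mol

106 g/mol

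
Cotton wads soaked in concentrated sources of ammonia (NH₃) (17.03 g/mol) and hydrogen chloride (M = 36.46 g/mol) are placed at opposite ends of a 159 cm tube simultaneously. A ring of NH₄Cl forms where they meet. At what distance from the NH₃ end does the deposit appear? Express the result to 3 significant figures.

The fronts meet when d_NH₃ + d_HCl = L with d_NH₃/d_HCl = √(M_HCl/M_NH₃) (Graham's law). Here √(M_HCl/M_NH₃) = √(36.46/17.03) = 1.463.
With d_NH₃ + d_HCl = 159 cm, d_HCl = 159/(1 + 1.463) = 64.55 cm.
d_NH₃ = 159 − 64.55 = 94.4 cm.

94.4 cm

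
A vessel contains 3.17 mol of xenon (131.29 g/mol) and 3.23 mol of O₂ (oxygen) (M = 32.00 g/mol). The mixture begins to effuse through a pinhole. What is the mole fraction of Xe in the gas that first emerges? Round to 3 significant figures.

Each component's effusion rate ∝ (its partial pressure)·(1/√M) ∝ n_i/√M_i.
x_Xe(eff) = (n_Xe/√M_Xe) / (n_Xe/√M_Xe + n_O₂/√M_O₂)
= (3.17/√131.29) / (3.17/√131.29 + 3.23/√32.00) = 0.2767/(0.2767 + 0.5710) = 0.326.

0.326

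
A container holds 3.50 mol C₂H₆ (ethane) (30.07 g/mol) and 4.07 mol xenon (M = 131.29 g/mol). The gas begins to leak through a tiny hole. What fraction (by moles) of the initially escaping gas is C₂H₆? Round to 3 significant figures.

Rate_i ∝ x_i/√M_i (Graham's law weighted by mole fraction), so the effusate composition follows n_i/√M_i.
Mole fraction of C₂H₆ in the effusate = (n_C₂H₆/√M_C₂H₆) / (n_C₂H₆/√M_C₂H₆ + n_Xe/√M_Xe)
= (3.50/√30.07) / (3.50/√30.07 + 4.07/√131.29) = 0.6383/(0.6383 + 0.3552) = 0.642.

0.642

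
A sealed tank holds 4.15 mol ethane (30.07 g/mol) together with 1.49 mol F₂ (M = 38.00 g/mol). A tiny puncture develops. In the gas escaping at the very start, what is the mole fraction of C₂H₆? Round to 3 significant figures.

The effusion rate of species i is ∝ p_i/√M_i ∝ n_i/√M_i.
Mole fraction of C₂H₆ in the effusate = (n_C₂H₆/√M_C₂H₆) / (n_C₂H₆/√M_C₂H₆ + n_F₂/√M_F₂)
= (4.15/√30.07) / (4.15/√30.07 + 1.49/√38.00) = 0.7568/(0.7568 + 0.2417) = 0.758.

0.758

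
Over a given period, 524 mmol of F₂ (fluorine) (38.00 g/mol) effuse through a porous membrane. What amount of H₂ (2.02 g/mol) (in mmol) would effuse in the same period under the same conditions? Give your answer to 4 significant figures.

2273 mmol

By Graham's law, rate_H₂/rate_F₂ = √(M_F₂/M_H₂) = √(38.00/2.02) = √18.81 = 4.337.
So the amount for H₂ is 524 × 4.337 = 2273 mmol.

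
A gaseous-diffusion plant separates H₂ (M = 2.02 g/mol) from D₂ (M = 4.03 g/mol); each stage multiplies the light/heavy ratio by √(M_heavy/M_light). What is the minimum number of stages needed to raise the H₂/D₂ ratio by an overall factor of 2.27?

Per stage α = (4.03/2.02)^(1/2) = 1.99505^0.5, giving ln α = 0.3453.
Need α^N ≥ 2.27 ⇒ N ≥ ln(2.27) / ln α = 0.8198 / 0.3453 = 2.37.
Rounding up, N = 3 stages.

3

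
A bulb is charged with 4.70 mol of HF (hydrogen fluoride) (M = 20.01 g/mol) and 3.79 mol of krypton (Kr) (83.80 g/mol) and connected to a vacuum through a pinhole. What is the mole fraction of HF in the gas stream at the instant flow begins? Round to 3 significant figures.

0.717

Rate_i ∝ x_i/√M_i (Graham's law weighted by mole fraction), so the effusate composition follows n_i/√M_i.
So x_HF in the escaping gas = (n_HF/√M_HF) / Σ(n_i/√M_i)
= (4.70/√20.01) / (4.70/√20.01 + 3.79/√83.80) = 1.051/(1.051 + 0.4140) = 0.717.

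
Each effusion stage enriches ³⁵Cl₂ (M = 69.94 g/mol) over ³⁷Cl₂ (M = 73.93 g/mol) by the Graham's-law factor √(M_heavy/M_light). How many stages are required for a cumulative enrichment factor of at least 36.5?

130

With α = √(73.93/69.94) per stage, ln α = ½ ln(1.05705) = 0.02774.
Need α^N ≥ 36.5 ⇒ N ≥ ln(36.5) / ln α = 3.597 / 0.02774 = 129.68.
Minimum whole number of stages: N = 130.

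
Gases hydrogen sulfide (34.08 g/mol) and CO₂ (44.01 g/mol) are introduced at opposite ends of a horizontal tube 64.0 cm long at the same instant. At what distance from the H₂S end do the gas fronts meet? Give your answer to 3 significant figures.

Graham's law gives d_H₂S/d_CO₂ = rate_H₂S/rate_CO₂ = √(M_CO₂/M_H₂S) = √(44.01/34.08) = 1.136.
With d_H₂S + d_CO₂ = 64.0 cm, d_CO₂ = 64.0/(1 + 1.136) = 29.96 cm.
d_H₂S = 64.0 − 29.96 = 34.0 cm.

34.0 cm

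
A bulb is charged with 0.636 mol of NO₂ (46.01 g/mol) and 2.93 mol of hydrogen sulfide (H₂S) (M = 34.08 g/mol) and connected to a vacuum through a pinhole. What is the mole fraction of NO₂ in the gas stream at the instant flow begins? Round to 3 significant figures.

Each component's effusion rate ∝ (its partial pressure)·(1/√M) ∝ n_i/√M_i.
x_NO₂(eff) = (n_NO₂/√M_NO₂) / (n_NO₂/√M_NO₂ + n_H₂S/√M_H₂S)
= (0.636/√46.01) / (0.636/√46.01 + 2.93/√34.08) = 0.09376/(0.09376 + 0.5019) = 0.157.

0.157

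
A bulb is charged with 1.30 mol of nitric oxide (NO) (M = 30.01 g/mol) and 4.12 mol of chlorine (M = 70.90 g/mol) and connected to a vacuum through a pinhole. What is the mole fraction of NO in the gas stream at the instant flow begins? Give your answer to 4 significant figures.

The effusion rate of species i is ∝ p_i/√M_i ∝ n_i/√M_i.
So x_NO in the escaping gas = (n_NO/√M_NO) / Σ(n_i/√M_i)
= (1.30/√30.01) / (1.30/√30.01 + 4.12/√70.90) = 0.2373/(0.2373 + 0.4893) = 0.3266.

0.3266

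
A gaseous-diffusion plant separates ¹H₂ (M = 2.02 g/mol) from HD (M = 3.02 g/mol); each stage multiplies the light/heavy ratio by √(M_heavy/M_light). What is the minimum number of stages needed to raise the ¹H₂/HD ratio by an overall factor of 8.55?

11

Per stage α = (3.02/2.02)^(1/2) = 1.49505^0.5, giving ln α = 0.2011.
Need α^N ≥ 8.55 ⇒ N ≥ ln(8.55) / ln α = 2.146 / 0.2011 = 10.67.
Rounding up, N = 11 stages.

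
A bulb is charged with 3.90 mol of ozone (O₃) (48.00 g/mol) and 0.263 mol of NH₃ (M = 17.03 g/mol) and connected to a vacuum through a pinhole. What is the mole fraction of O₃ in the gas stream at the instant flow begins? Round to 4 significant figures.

The effusion rate of species i is ∝ p_i/√M_i ∝ n_i/√M_i.
x_O₃(eff) = (n_O₃/√M_O₃) / (n_O₃/√M_O₃ + n_NH₃/√M_NH₃)
= (3.90/√48.00) / (3.90/√48.00 + 0.263/√17.03) = 0.5629/(0.5629 + 0.06373) = 0.8983.

0.8983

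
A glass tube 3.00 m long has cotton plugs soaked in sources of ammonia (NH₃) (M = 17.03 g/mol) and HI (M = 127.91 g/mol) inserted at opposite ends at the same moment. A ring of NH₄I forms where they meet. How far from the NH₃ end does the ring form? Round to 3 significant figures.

Distances travelled in equal time are proportional to diffusion rates, so d_NH₃/d_HI = √(M_HI/M_NH₃) = √(127.91/17.03) = 2.741.
With d_NH₃ + d_HI = 3.00 m, d_HI = 3.00/(1 + 2.741) = 0.8020 m.
d_NH₃ = 3.00 − 0.8020 = 2.20 m.

2.20 m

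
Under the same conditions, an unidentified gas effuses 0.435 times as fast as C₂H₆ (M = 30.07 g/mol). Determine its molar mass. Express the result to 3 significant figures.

By Graham's law, rate_X/rate_C₂H₆ = √(M_C₂H₆/M_X).
0.435 = √(30.07/M_X)
M_X = 30.07 / 0.435² = 30.07 / 0.1892 = 159 g/mol

159 g/mol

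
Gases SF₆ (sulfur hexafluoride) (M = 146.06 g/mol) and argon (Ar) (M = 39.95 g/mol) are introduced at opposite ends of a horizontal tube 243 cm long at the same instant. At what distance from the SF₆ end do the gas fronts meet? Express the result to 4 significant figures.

83.45 cm

Graham's law gives d_SF₆/d_Ar = rate_SF₆/rate_Ar = √(M_Ar/M_SF₆) = √(39.95/146.06) = 0.5230.
With d_SF₆ + d_Ar = 243 cm, d_Ar = 243/(1 + 0.5230) = 159.6 cm.
d_SF₆ = 243 − 159.6 = 83.45 cm.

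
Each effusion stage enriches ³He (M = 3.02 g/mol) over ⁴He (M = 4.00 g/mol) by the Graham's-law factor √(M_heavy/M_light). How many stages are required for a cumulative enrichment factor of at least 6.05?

13

Single-stage factor α = √(4.00/3.02), so ln α = ½ ln(1.32450) = 0.1405.
Need α^N ≥ 6.05 ⇒ N ≥ ln(6.05) / ln α = 1.800 / 0.1405 = 12.81.
Minimum whole number of stages: N = 13.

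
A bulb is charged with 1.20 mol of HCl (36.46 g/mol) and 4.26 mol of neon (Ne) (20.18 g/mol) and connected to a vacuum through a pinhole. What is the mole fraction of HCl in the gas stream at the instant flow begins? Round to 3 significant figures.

0.173

Rate_i ∝ x_i/√M_i (Graham's law weighted by mole fraction), so the effusate composition follows n_i/√M_i.
Mole fraction of HCl in the effusate = (n_HCl/√M_HCl) / (n_HCl/√M_HCl + n_Ne/√M_Ne)
= (1.20/√36.46) / (1.20/√36.46 + 4.26/√20.18) = 0.1987/(0.1987 + 0.9483) = 0.173.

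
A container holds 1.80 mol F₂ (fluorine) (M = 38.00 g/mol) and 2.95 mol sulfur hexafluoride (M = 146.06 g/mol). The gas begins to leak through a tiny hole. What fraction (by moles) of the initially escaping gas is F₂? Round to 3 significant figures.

Rate_i ∝ x_i/√M_i (Graham's law weighted by mole fraction), so the effusate composition follows n_i/√M_i.
So x_F₂ in the escaping gas = (n_F₂/√M_F₂) / Σ(n_i/√M_i)
= (1.80/√38.00) / (1.80/√38.00 + 2.95/√146.06) = 0.2920/(0.2920 + 0.2441) = 0.545.

0.545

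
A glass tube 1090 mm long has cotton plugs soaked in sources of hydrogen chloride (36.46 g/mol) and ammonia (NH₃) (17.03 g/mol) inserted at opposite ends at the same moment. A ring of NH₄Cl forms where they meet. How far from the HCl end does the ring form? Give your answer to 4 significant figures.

Graham's law gives d_HCl/d_NH₃ = rate_HCl/rate_NH₃ = √(M_NH₃/M_HCl) = √(17.03/36.46) = 0.6834.
With d_HCl + d_NH₃ = 1090 mm, d_NH₃ = 1090/(1 + 0.6834) = 647.5 mm.
d_HCl = 1090 − 647.5 = 442.5 mm.

442.5 mm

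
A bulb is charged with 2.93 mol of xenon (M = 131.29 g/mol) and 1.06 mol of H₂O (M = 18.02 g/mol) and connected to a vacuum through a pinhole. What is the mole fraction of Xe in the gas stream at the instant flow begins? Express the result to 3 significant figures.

0.506

Effusion rate of each component ∝ n_i/√M_i (partial pressure × 1/√M).
So x_Xe in the escaping gas = (n_Xe/√M_Xe) / Σ(n_i/√M_i)
= (2.93/√131.29) / (2.93/√131.29 + 1.06/√18.02) = 0.2557/(0.2557 + 0.2497) = 0.506.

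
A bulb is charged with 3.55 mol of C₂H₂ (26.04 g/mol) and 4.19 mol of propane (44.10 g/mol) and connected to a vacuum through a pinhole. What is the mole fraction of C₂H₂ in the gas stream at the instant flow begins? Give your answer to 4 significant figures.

The effusion rate of species i is ∝ p_i/√M_i ∝ n_i/√M_i.
So x_C₂H₂ in the escaping gas = (n_C₂H₂/√M_C₂H₂) / Σ(n_i/√M_i)
= (3.55/√26.04) / (3.55/√26.04 + 4.19/√44.10) = 0.6957/(0.6957 + 0.6309) = 0.5244.

0.5244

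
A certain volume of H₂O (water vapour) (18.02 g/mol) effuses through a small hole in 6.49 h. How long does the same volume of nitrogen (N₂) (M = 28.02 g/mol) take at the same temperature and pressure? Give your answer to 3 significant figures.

8.09 h

From Graham's law, t_N₂/t_H₂O = √(M_N₂/M_H₂O) = √(28.02/18.02) = √1.555 = 1.247.
So the time for N₂ is 6.49 × 1.247 = 8.09 h.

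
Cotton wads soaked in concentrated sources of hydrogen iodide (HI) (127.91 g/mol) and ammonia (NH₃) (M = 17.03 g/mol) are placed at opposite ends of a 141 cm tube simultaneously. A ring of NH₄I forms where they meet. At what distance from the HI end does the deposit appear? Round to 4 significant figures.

37.69 cm

Distances travelled in equal time are proportional to diffusion rates, so d_HI/d_NH₃ = √(M_NH₃/M_HI) = √(17.03/127.91) = 0.3649.
With d_HI + d_NH₃ = 141 cm, d_NH₃ = 141/(1 + 0.3649) = 103.3 cm.
d_HI = 141 − 103.3 = 37.69 cm.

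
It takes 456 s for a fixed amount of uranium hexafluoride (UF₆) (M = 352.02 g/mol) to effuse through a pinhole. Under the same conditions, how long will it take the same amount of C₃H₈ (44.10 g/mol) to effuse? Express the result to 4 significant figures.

161.4 s

From Graham's law, t_C₃H₈/t_UF₆ = √(M_C₃H₈/M_UF₆) = √(44.10/352.02) = √0.1253 = 0.3539.
So the time for C₃H₈ is 456 × 0.3539 = 161.4 s.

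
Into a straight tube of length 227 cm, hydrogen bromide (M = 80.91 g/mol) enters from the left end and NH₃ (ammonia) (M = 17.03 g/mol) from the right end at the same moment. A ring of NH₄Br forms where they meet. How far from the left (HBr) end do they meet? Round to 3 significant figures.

Distances travelled in equal time are proportional to diffusion rates, so d_HBr/d_NH₃ = √(M_NH₃/M_HBr) = √(17.03/80.91) = 0.4588.
With d_HBr + d_NH₃ = 227 cm, d_NH₃ = 227/(1 + 0.4588) = 155.6 cm.
d_HBr = 227 − 155.6 = 71.4 cm.

71.4 cm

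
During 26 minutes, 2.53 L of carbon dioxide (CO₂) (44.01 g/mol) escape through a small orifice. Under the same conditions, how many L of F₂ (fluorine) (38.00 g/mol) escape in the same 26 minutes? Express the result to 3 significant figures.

Graham's law gives rate_F₂/rate_CO₂ = √(M_CO₂/M_F₂) = √(44.01/38.00) = √1.158 = 1.076.
So the volume for F₂ is 2.53 × 1.076 = 2.72 L.

2.72 L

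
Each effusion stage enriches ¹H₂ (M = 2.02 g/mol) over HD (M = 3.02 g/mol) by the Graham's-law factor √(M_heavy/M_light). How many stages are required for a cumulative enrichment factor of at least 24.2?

With α = √(3.02/2.02) per stage, ln α = ½ ln(1.49505) = 0.2011.
Need α^N ≥ 24.2 ⇒ N ≥ ln(24.2) / ln α = 3.186 / 0.2011 = 15.85.
Minimum whole number of stages: N = 16.

16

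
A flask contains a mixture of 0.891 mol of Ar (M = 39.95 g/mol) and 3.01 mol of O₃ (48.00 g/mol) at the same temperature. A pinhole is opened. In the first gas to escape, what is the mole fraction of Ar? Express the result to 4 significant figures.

0.2450

Each component's effusion rate ∝ (its partial pressure)·(1/√M) ∝ n_i/√M_i.
So x_Ar in the escaping gas = (n_Ar/√M_Ar) / Σ(n_i/√M_i)
= (0.891/√39.95) / (0.891/√39.95 + 3.01/√48.00) = 0.1410/(0.1410 + 0.4345) = 0.2450.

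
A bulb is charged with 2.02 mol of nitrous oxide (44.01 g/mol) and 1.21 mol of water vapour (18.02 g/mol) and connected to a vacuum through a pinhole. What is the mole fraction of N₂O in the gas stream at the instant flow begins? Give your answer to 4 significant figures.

Rate_i ∝ x_i/√M_i (Graham's law weighted by mole fraction), so the effusate composition follows n_i/√M_i.
x_N₂O(eff) = (n_N₂O/√M_N₂O) / (n_N₂O/√M_N₂O + n_H₂O/√M_H₂O)
= (2.02/√44.01) / (2.02/√44.01 + 1.21/√18.02) = 0.3045/(0.3045 + 0.2850) = 0.5165.

0.5165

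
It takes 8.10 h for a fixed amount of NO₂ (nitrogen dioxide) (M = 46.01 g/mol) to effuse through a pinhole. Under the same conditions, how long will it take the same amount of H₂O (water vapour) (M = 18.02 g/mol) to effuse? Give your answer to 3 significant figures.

5.07 h

From Graham's law, t_H₂O/t_NO₂ = √(M_H₂O/M_NO₂) = √(18.02/46.01) = √0.3917 = 0.6258.
So the time for H₂O is 8.10 × 0.6258 = 5.07 h.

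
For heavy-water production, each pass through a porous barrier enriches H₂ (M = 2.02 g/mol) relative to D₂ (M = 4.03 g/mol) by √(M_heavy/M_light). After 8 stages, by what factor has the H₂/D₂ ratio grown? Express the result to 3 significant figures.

15.8

Overall factor = α^8 with α = √(4.03/2.02), i.e. (4.03/2.02)^(8/2).
= 1.99505^4 = 15.8.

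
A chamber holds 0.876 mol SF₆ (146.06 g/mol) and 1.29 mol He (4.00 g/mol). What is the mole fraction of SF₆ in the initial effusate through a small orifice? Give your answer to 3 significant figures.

Each component's effusion rate ∝ (its partial pressure)·(1/√M) ∝ n_i/√M_i.
Mole fraction of SF₆ in the effusate = (n_SF₆/√M_SF₆) / (n_SF₆/√M_SF₆ + n_He/√M_He)
= (0.876/√146.06) / (0.876/√146.06 + 1.29/√4.00) = 0.07248/(0.07248 + 0.6450) = 0.101.

0.101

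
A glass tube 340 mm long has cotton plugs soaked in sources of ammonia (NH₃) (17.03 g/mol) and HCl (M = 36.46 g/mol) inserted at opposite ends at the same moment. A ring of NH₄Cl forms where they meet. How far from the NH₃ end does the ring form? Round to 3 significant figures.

202 mm

In equal time, each gas travels a distance ∝ its rate ∝ 1/√M, so d_NH₃/d_HCl = √(M_HCl/M_NH₃) = √(36.46/17.03) = 1.463.
With d_NH₃ + d_HCl = 340 mm, d_HCl = 340/(1 + 1.463) = 138.0 mm.
d_NH₃ = 340 − 138.0 = 202 mm.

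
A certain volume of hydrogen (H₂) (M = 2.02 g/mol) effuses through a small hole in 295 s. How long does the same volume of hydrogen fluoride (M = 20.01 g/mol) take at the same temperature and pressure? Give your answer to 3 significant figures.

From Graham's law, t_HF/t_H₂ = √(M_HF/M_H₂) = √(20.01/2.02) = √9.906 = 3.147.
So the time for HF is 295 × 3.147 = 928 s.

928 s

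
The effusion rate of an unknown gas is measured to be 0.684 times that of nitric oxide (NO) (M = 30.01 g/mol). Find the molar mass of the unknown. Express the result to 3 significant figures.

From Graham's law, rate_X/rate_NO = √(M_NO/M_X).
0.684 = √(30.01/M_X)
M_X = 30.01 / 0.684² = 30.01 / 0.4679 = 64.1 g/mol

64.1 g/mol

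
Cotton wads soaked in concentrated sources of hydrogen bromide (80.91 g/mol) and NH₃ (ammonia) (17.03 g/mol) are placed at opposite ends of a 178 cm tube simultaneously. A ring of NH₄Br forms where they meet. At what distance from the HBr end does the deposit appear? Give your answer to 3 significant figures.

56.0 cm

In equal time, each gas travels a distance ∝ its rate ∝ 1/√M, so d_HBr/d_NH₃ = √(M_NH₃/M_HBr) = √(17.03/80.91) = 0.4588.
With d_HBr + d_NH₃ = 178 cm, d_NH₃ = 178/(1 + 0.4588) = 122.0 cm.
d_HBr = 178 − 122.0 = 56.0 cm.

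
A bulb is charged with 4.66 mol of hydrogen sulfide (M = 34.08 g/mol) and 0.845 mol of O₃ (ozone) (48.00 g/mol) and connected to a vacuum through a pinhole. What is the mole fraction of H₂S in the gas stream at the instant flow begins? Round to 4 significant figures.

Effusion rate of each component ∝ n_i/√M_i (partial pressure × 1/√M).
So x_H₂S in the escaping gas = (n_H₂S/√M_H₂S) / Σ(n_i/√M_i)
= (4.66/√34.08) / (4.66/√34.08 + 0.845/√48.00) = 0.7982/(0.7982 + 0.1220) = 0.8675.

0.8675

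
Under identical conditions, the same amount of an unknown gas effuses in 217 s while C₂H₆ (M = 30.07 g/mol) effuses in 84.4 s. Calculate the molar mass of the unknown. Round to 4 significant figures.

198.8 g/mol

Graham's law gives t_X/t_C₂H₆ = √(M_X/M_C₂H₆).
217/84.4 = 2.571 = √(M_X/30.07)
M_X = 30.07 × 2.571² = 30.07 × 6.611 = 198.8 g/mol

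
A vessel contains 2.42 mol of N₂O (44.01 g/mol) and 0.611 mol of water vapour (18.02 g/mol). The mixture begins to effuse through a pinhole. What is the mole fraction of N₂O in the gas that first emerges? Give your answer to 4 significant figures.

Each component's effusion rate ∝ (its partial pressure)·(1/√M) ∝ n_i/√M_i.
x_N₂O(eff) = (n_N₂O/√M_N₂O) / (n_N₂O/√M_N₂O + n_H₂O/√M_H₂O)
= (2.42/√44.01) / (2.42/√44.01 + 0.611/√18.02) = 0.3648/(0.3648 + 0.1439) = 0.7171.

0.7171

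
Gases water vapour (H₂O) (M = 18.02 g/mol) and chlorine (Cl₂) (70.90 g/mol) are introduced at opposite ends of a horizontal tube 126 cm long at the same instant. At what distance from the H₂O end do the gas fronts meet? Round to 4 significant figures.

Graham's law gives d_H₂O/d_Cl₂ = rate_H₂O/rate_Cl₂ = √(M_Cl₂/M_H₂O) = √(70.90/18.02) = 1.984.
With d_H₂O + d_Cl₂ = 126 cm, d_Cl₂ = 126/(1 + 1.984) = 42.23 cm.
d_H₂O = 126 − 42.23 = 83.77 cm.

83.77 cm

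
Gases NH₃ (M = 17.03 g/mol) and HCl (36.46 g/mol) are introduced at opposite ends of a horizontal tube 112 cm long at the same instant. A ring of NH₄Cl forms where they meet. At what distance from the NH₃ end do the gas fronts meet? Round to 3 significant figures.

66.5 cm

Distances travelled in equal time are proportional to diffusion rates, so d_NH₃/d_HCl = √(M_HCl/M_NH₃) = √(36.46/17.03) = 1.463.
With d_NH₃ + d_HCl = 112 cm, d_HCl = 112/(1 + 1.463) = 45.47 cm.
d_NH₃ = 112 − 45.47 = 66.5 cm.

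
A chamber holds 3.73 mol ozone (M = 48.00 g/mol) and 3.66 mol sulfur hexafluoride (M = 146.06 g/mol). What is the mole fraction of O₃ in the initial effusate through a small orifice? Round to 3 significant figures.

0.640

The effusion rate of species i is ∝ p_i/√M_i ∝ n_i/√M_i.
x_O₃(eff) = (n_O₃/√M_O₃) / (n_O₃/√M_O₃ + n_SF₆/√M_SF₆)
= (3.73/√48.00) / (3.73/√48.00 + 3.66/√146.06) = 0.5384/(0.5384 + 0.3028) = 0.640.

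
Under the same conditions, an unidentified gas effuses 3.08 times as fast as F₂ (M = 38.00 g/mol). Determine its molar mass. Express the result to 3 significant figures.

Graham's law gives rate_X/rate_F₂ = √(M_F₂/M_X).
3.08 = √(38.00/M_X)
M_X = 38.00 / 3.08² = 38.00 / 9.486 = 4.01 g/mol

4.01 g/mol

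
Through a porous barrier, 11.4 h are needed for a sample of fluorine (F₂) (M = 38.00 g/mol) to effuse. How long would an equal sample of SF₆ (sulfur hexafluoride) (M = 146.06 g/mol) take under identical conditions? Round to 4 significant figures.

22.35 h

Since effusion rate ∝ 1/√M, t_SF₆/t_F₂ = √(M_SF₆/M_F₂) = √(146.06/38.00) = √3.844 = 1.961.
So the time for SF₆ is 11.4 × 1.961 = 22.35 h.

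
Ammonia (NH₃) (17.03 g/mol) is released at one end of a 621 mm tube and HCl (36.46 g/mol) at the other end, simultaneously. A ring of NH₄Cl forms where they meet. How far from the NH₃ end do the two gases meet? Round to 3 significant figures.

In equal time, each gas travels a distance ∝ its rate ∝ 1/√M, so d_NH₃/d_HCl = √(M_HCl/M_NH₃) = √(36.46/17.03) = 1.463.
With d_NH₃ + d_HCl = 621 mm, d_HCl = 621/(1 + 1.463) = 252.1 mm.
d_NH₃ = 621 − 252.1 = 369 mm.

369 mm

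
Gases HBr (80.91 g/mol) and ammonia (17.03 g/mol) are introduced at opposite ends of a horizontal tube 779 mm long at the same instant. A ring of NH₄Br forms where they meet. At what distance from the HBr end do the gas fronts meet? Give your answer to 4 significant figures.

245.0 mm

In equal time, each gas travels a distance ∝ its rate ∝ 1/√M, so d_HBr/d_NH₃ = √(M_NH₃/M_HBr) = √(17.03/80.91) = 0.4588.
With d_HBr + d_NH₃ = 779 mm, d_NH₃ = 779/(1 + 0.4588) = 534.0 mm.
d_HBr = 779 − 534.0 = 245.0 mm.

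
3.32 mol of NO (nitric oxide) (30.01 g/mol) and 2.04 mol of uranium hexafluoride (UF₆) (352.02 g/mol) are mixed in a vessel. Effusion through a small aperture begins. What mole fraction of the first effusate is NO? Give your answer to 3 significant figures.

0.848

The effusion rate of species i is ∝ p_i/√M_i ∝ n_i/√M_i.
x_NO(eff) = (n_NO/√M_NO) / (n_NO/√M_NO + n_UF₆/√M_UF₆)
= (3.32/√30.01) / (3.32/√30.01 + 2.04/√352.02) = 0.6060/(0.6060 + 0.1087) = 0.848.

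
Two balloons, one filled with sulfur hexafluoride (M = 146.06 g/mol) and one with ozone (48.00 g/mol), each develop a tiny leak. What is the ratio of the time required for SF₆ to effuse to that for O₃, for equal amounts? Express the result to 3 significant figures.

From Graham's law, t_SF₆/t_O₃ = √(M_SF₆/M_O₃) = √(146.06/48.00) = √3.043 = 1.74.

1.74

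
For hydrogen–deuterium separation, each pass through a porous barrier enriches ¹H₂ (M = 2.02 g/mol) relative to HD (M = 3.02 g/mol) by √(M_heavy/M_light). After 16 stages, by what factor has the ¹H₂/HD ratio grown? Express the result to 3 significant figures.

25.0

Overall factor = α^16 with α = √(3.02/2.02), i.e. (3.02/2.02)^(16/2).
= 1.49505^8 = 25.0.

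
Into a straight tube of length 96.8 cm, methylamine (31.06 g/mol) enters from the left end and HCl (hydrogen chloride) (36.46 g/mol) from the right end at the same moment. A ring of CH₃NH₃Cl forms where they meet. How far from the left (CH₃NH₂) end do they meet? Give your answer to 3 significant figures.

50.3 cm

Distances travelled in equal time are proportional to diffusion rates, so d_CH₃NH₂/d_HCl = √(M_HCl/M_CH₃NH₂) = √(36.46/31.06) = 1.083.
With d_CH₃NH₂ + d_HCl = 96.8 cm, d_HCl = 96.8/(1 + 1.083) = 46.46 cm.
d_CH₃NH₂ = 96.8 − 46.46 = 50.3 cm.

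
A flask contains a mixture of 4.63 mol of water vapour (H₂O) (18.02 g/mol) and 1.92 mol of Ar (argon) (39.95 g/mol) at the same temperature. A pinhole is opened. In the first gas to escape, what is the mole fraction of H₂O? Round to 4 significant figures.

0.7822

Effusion rate of each component ∝ n_i/√M_i (partial pressure × 1/√M).
Mole fraction of H₂O in the effusate = (n_H₂O/√M_H₂O) / (n_H₂O/√M_H₂O + n_Ar/√M_Ar)
= (4.63/√18.02) / (4.63/√18.02 + 1.92/√39.95) = 1.091/(1.091 + 0.3038) = 0.7822.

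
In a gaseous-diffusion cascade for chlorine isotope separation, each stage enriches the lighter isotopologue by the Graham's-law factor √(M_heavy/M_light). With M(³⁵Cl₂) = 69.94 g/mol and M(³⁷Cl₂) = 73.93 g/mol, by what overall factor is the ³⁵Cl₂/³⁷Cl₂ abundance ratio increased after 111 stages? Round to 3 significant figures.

After 111 stages the ratio has grown by (√(73.93/69.94))^111 = (73.93/69.94)^(111/2).
= 1.05705^(111/2) = 21.7.

21.7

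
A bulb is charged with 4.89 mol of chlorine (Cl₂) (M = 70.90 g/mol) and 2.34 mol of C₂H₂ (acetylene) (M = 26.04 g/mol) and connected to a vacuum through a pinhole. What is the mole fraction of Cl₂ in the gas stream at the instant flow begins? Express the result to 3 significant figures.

0.559

Each component's effusion rate ∝ (its partial pressure)·(1/√M) ∝ n_i/√M_i.
So x_Cl₂ in the escaping gas = (n_Cl₂/√M_Cl₂) / Σ(n_i/√M_i)
= (4.89/√70.90) / (4.89/√70.90 + 2.34/√26.04) = 0.5807/(0.5807 + 0.4586) = 0.559.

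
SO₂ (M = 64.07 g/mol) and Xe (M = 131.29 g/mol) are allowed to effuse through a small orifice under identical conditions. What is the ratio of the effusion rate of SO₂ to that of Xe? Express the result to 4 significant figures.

1.431

Since effusion rate ∝ 1/√M, rate_SO₂/rate_Xe = √(M_Xe/M_SO₂) = √(131.29/64.07) = √2.049 = 1.431.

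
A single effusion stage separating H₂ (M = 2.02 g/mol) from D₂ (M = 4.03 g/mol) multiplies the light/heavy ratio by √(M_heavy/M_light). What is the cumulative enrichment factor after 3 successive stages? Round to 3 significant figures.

Overall factor = α^3 with α = √(4.03/2.02), i.e. (4.03/2.02)^(3/2).
= 1.99505^(3/2) = 2.82.

2.82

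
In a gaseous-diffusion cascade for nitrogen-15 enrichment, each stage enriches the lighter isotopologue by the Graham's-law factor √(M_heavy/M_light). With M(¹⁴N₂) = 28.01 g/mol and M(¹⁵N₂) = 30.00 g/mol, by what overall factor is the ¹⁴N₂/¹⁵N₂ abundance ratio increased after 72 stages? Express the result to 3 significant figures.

11.8

Each stage multiplies the ratio by α = √(30.00/28.01), so after 72 stages the overall factor is α^72 = (30.00/28.01)^(72/2).
= 1.07105^36 = 11.8.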